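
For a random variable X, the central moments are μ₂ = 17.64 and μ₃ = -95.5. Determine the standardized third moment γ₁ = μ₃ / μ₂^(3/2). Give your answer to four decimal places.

σ = √μ₂ = √17.64 = 4.20000
σ³ = μ₂^(3/2) = 74.08800
γ₁ = μ₃/σ³ = -95.5 / 74.08800 ≈ -1.2890

-1.2890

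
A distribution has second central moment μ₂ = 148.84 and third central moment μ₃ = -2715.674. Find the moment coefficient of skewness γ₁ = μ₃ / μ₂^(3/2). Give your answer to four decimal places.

-1.4955

σ = √μ₂ = √148.84 = 12.20000
σ³ = μ₂^(3/2) = 1815.84800
γ₁ = μ₃/σ³ = -2715.674 / 1815.84800 ≈ -1.4955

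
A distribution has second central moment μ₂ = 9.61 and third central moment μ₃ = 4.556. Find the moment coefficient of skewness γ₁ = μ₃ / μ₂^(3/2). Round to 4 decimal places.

0.1529

σ = √μ₂ = √9.61 = 3.10000
σ³ = μ₂^(3/2) = 29.79100
γ₁ = μ₃/σ³ = 4.556 / 29.79100 ≈ 0.1529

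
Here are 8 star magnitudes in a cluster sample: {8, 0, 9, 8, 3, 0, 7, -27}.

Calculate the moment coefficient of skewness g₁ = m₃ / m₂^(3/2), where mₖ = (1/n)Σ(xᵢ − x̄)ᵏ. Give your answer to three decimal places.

x̄ = (8 + 0 + 9 + 8 + 3 + 0 + 7 - 27) / 8 = 1.0000
deviations (xᵢ − x̄): 7.0000, -1.0000, 8.0000, 7.0000, 2.0000, -1.0000, 6.0000, -28.0000
Σ(xᵢ − x̄)² = 988.0000 ⇒ m₂ = 988.0000/8 = 123.50000
Σ(xᵢ − x̄)³ = -20532.0000 ⇒ m₃ = -20532.0000/8 = -2566.50000
m₂^(3/2) = 123.50000^(1.5) = 1372.46234
g₁ = m₃ / m₂^(3/2) = -2566.50000 / 1372.46234 ≈ -1.870

-1.870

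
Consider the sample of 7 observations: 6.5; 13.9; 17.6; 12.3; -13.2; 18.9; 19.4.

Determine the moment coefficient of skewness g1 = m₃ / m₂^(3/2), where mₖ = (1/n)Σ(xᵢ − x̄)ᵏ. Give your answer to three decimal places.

x̄ = (6.5 + 13.9 + 17.6 + 12.3 - 13.2 + 18.9 + 19.4) / 7 = 10.7714
deviations (xᵢ − x̄): -4.2714, 3.1286, 6.8286, 1.5286, -23.9714, 8.1286, 8.6286
Σ(xᵢ − x̄)² = 792.1543 ⇒ m₂ = 792.1543/7 = 113.16490
Σ(xᵢ − x̄)³ = -12320.5129 ⇒ m₃ = -12320.5129/7 = -1760.07327
m₂^(3/2) = 113.16490^(1.5) = 1203.83677
g1 = m₃ / m₂^(3/2) = -1760.07327 / 1203.83677 ≈ -1.462

-1.462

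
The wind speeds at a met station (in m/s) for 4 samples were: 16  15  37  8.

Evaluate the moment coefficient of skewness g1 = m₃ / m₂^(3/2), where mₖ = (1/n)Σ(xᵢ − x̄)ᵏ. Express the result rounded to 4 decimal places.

x̄ = (16 + 15 + 37 + 8) / 4 = 19.0000
deviations (xᵢ − x̄): -3.0000, -4.0000, 18.0000, -11.0000
Σ(xᵢ − x̄)² = 470.0000 ⇒ m₂ = 470.0000/4 = 117.50000
Σ(xᵢ − x̄)³ = 4410.0000 ⇒ m₃ = 4410.0000/4 = 1102.50000
m₂^(3/2) = 117.50000^(1.5) = 1273.66965
g1 = m₃ / m₂^(3/2) = 1102.50000 / 1273.66965 ≈ 0.8656

0.8656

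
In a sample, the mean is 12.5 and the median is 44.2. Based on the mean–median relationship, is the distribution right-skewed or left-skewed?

left-skewed

mean − median = 12.5 − 44.2 = -31.7
mean < median ⇒ the longer tail is on the left ⇒ left-skewed (negatively skewed).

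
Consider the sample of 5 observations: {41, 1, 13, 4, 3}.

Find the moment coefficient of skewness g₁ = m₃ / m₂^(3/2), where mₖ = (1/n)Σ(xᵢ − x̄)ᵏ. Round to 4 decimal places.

1.2436

x̄ = (41 + 1 + 13 + 4 + 3) / 5 = 12.4000
deviations (xᵢ − x̄): 28.6000, -11.4000, 0.6000, -8.4000, -9.4000
Σ(xᵢ − x̄)² = 1107.2000 ⇒ m₂ = 1107.2000/5 = 221.44000
Σ(xᵢ − x̄)³ = 20489.0400 ⇒ m₃ = 20489.0400/5 = 4097.80800
m₂^(3/2) = 221.44000^(1.5) = 3295.21768
g₁ = m₃ / m₂^(3/2) = 4097.80800 / 3295.21768 ≈ 1.2436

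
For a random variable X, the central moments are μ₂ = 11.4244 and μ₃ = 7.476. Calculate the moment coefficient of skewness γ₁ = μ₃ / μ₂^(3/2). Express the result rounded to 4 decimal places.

σ = √μ₂ = √11.4244 = 3.38000
σ³ = μ₂^(3/2) = 38.61447
γ₁ = μ₃/σ³ = 7.476 / 38.61447 ≈ 0.1936

0.1936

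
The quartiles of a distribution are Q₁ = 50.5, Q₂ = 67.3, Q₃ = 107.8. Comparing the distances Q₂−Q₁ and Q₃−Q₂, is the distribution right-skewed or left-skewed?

Q₂ − Q₁ = 16.8;  Q₃ − Q₂ = 40.5
Q₃ − Q₂ > Q₂ − Q₁ ⇒ the upper half is more spread out ⇒ right-skewed.

right-skewed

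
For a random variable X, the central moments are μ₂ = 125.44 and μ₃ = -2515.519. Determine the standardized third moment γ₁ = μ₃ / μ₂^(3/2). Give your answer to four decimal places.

σ = √μ₂ = √125.44 = 11.20000
σ³ = μ₂^(3/2) = 1404.92800
γ₁ = μ₃/σ³ = -2515.519 / 1404.92800 ≈ -1.7905

-1.7905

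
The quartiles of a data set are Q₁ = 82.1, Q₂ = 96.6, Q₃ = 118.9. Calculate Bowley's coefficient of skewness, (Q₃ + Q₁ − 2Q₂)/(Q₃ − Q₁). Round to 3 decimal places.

numerator: Q₃ + Q₁ − 2Q₂ = 118.9 + 82.1 − 2×96.6 = 7.8000
denominator: Q₃ − Q₁ = 118.9 − 82.1 = 36.8000
Bowley skewness = 7.8000 / 36.8000 ≈ 0.212

0.212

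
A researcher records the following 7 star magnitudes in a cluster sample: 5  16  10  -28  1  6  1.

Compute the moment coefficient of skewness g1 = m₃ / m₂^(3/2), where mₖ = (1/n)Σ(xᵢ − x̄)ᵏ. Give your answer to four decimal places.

-1.4340

x̄ = (5 + 16 + 10 - 28 + 1 + 6 + 1) / 7 = 1.5714
deviations (xᵢ − x̄): 3.4286, 14.4286, 8.4286, -29.5714, -0.5714, 4.4286, -0.5714
Σ(xᵢ − x̄)² = 1185.7143 ⇒ m₂ = 1185.7143/7 = 169.38776
Σ(xᵢ − x̄)³ = -22129.9592 ⇒ m₃ = -22129.9592/7 = -3161.42274
m₂^(3/2) = 169.38776^(1.5) = 2204.56556
g1 = m₃ / m₂^(3/2) = -3161.42274 / 2204.56556 ≈ -1.4340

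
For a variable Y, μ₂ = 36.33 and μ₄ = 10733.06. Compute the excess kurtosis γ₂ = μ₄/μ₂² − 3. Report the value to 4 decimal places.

μ₂² = 36.33² = 1319.86890
μ₄/μ₂² = 10733.06 / 1319.86890 = 8.13191
γ₂ = 8.13191 − 3 ≈ 5.1319

5.1319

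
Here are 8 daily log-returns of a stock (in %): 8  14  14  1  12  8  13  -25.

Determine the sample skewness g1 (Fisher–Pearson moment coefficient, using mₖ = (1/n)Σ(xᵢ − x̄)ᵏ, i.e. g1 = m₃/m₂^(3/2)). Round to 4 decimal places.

x̄ = (8 + 14 + 14 + 1 + 12 + 8 + 13 - 25) / 8 = 5.6250
deviations (xᵢ − x̄): 2.3750, 8.3750, 8.3750, -4.6250, 6.3750, 2.3750, 7.3750, -30.6250
Σ(xᵢ − x̄)² = 1205.8750 ⇒ m₂ = 1205.8750/8 = 150.73438
Σ(xᵢ − x̄)³ = -26959.9688 ⇒ m₃ = -26959.9688/8 = -3369.99609
m₂^(3/2) = 150.73438^(1.5) = 1850.62514
g1 = m₃ / m₂^(3/2) = -3369.99609 / 1850.62514 ≈ -1.8210

-1.8210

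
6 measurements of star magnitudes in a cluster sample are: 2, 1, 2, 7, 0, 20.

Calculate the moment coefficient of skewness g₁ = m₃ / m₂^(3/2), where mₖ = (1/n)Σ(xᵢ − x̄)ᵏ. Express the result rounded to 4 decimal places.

1.4345

x̄ = (2 + 1 + 2 + 7 + 0 + 20) / 6 = 5.3333
deviations (xᵢ − x̄): -3.3333, -4.3333, -3.3333, 1.6667, -5.3333, 14.6667
Σ(xᵢ − x̄)² = 287.3333 ⇒ m₂ = 287.3333/6 = 47.88889
Σ(xᵢ − x̄)³ = 2852.4444 ⇒ m₃ = 2852.4444/6 = 475.40741
m₂^(3/2) = 47.88889^(1.5) = 331.39972
g₁ = m₃ / m₂^(3/2) = 475.40741 / 331.39972 ≈ 1.4345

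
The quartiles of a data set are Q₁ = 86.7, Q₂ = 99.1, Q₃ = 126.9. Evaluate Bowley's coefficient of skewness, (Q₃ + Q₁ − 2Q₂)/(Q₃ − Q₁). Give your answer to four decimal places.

numerator: Q₃ + Q₁ − 2Q₂ = 126.9 + 86.7 − 2×99.1 = 15.4000
denominator: Q₃ − Q₁ = 126.9 − 86.7 = 40.2000
Bowley skewness = 15.4000 / 40.2000 ≈ 0.3831

0.3831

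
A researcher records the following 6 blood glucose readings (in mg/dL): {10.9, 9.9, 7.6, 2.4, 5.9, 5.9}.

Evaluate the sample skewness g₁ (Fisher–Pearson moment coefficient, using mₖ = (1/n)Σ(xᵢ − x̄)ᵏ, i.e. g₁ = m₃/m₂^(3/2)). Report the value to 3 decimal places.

-0.227

x̄ = (10.9 + 9.9 + 7.6 + 2.4 + 5.9 + 5.9) / 6 = 7.1000
deviations (xᵢ − x̄): 3.8000, 2.8000, 0.5000, -4.7000, -1.2000, -1.2000
Σ(xᵢ − x̄)² = 47.5000 ⇒ m₂ = 47.5000/6 = 7.91667
Σ(xᵢ − x̄)³ = -30.3300 ⇒ m₃ = -30.3300/6 = -5.05500
m₂^(3/2) = 7.91667^(1.5) = 22.27479
g₁ = m₃ / m₂^(3/2) = -5.05500 / 22.27479 ≈ -0.227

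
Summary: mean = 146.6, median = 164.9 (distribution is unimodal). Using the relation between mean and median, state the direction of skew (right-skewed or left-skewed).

mean − median = 146.6 − 164.9 = -18.3
mean < median ⇒ the longer tail is on the left ⇒ left-skewed (negatively skewed).

left-skewed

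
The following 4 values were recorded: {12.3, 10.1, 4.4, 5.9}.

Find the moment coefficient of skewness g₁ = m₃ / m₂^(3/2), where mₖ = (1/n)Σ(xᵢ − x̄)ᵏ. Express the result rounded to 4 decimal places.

0.0924

x̄ = (12.3 + 10.1 + 4.4 + 5.9) / 4 = 8.1750
deviations (xᵢ − x̄): 4.1250, 1.9250, -3.7750, -2.2750
Σ(xᵢ − x̄)² = 40.1475 ⇒ m₂ = 40.1475/4 = 10.03688
Σ(xᵢ − x̄)³ = 11.7521 ⇒ m₃ = 11.7521/4 = 2.93803
m₂^(3/2) = 10.03688^(1.5) = 31.79785
g₁ = m₃ / m₂^(3/2) = 2.93803 / 31.79785 ≈ 0.0924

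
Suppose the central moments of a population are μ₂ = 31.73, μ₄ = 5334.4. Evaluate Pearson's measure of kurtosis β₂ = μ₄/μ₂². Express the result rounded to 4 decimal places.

μ₂² = 31.73² = 1006.79290
μ₄/μ₂² = 5334.4 / 1006.79290 = 5.29841
β₂ ≈ 5.2984

5.2984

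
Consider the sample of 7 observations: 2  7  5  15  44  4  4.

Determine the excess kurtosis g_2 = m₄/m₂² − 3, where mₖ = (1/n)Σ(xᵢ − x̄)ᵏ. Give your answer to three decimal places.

x̄ = 11.5714
Σ(xᵢ − x̄)² = 1333.7143 ⇒ m₂ = 190.53061
Σ(xᵢ − x̄)⁴ = 1123293.5160 ⇒ m₄ = 160470.50229
m₂² = 36301.91420
g_2 = m₄/m₂² − 3 = 4.42044 − 3 ≈ 1.420

1.420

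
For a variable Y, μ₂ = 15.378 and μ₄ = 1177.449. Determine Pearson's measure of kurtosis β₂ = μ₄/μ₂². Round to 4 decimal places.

μ₂² = 15.378² = 236.48288
μ₄/μ₂² = 1177.449 / 236.48288 = 4.97900
β₂ ≈ 4.9790

4.9790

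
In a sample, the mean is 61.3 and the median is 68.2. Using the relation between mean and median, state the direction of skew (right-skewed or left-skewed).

mean − median = 61.3 − 68.2 = -6.9
mean < median ⇒ the longer tail is on the left ⇒ left-skewed (negatively skewed).

left-skewed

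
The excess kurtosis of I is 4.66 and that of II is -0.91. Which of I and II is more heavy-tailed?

I

Higher excess kurtosis ⇒ heavier tails relative to the normal distribution.
4.66 vs -0.91: the larger is 4.66, so I has heavier tails. (I is leptokurtic — heavier-than-normal tails; the other is platykurtic.)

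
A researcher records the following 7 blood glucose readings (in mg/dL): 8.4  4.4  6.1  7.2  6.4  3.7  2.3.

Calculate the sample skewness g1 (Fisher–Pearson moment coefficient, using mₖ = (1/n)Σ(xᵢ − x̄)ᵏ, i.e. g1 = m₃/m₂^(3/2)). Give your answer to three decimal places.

x̄ = (8.4 + 4.4 + 6.1 + 7.2 + 6.4 + 3.7 + 2.3) / 7 = 5.5000
deviations (xᵢ − x̄): 2.9000, -1.1000, 0.6000, 1.7000, 0.9000, -1.8000, -3.2000
Σ(xᵢ − x̄)² = 27.1600 ⇒ m₂ = 27.1600/7 = 3.88000
Σ(xᵢ − x̄)³ = -9.6840 ⇒ m₃ = -9.6840/7 = -1.38343
m₂^(3/2) = 3.88000^(1.5) = 7.64271
g1 = m₃ / m₂^(3/2) = -1.38343 / 7.64271 ≈ -0.181

-0.181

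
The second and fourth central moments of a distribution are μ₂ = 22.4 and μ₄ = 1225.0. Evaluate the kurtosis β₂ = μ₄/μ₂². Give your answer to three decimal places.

2.441

μ₂² = 22.4² = 501.76000
μ₄/μ₂² = 1225.0 / 501.76000 = 2.44141
β₂ ≈ 2.441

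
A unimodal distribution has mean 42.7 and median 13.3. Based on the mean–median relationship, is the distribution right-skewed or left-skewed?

right-skewed

mean − median = 42.7 − 13.3 = 29.4
mean > median ⇒ the longer tail is on the right ⇒ right-skewed (positively skewed).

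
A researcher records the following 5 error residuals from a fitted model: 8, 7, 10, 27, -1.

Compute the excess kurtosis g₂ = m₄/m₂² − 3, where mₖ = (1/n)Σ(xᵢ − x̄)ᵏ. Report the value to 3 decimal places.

x̄ = 10.2000
Σ(xᵢ − x̄)² = 422.8000 ⇒ m₂ = 84.56000
Σ(xᵢ − x̄)⁴ = 95522.8960 ⇒ m₄ = 19104.57920
m₂² = 7150.39360
g₂ = m₄/m₂² − 3 = 2.67182 − 3 ≈ -0.328

-0.328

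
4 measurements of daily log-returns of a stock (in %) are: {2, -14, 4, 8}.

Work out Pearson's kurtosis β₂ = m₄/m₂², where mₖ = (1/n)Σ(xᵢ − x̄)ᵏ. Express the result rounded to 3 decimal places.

2.183

x̄ = 0.0000
Σ(xᵢ − x̄)² = 280.0000 ⇒ m₂ = 70.00000
Σ(xᵢ − x̄)⁴ = 42784.0000 ⇒ m₄ = 10696.00000
m₂² = 4900.00000
β₂ = m₄/m₂² = 10696.00000 / 4900.00000 ≈ 2.183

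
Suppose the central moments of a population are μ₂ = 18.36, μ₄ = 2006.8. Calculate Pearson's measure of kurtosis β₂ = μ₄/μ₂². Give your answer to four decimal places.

μ₂² = 18.36² = 337.08960
μ₄/μ₂² = 2006.8 / 337.08960 = 5.95331
β₂ ≈ 5.9533

5.9533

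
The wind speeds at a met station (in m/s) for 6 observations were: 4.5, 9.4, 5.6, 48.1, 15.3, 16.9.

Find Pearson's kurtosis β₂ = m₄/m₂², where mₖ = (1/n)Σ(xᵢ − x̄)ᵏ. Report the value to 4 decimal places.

x̄ = 16.6333
Σ(xᵢ − x̄)² = 1313.2733 ⇒ m₂ = 218.87889
Σ(xᵢ − x̄)⁴ = 1019632.2361 ⇒ m₄ = 169938.70602
m₂² = 47907.96800
β₂ = m₄/m₂² = 169938.70602 / 47907.96800 ≈ 3.5472

3.5472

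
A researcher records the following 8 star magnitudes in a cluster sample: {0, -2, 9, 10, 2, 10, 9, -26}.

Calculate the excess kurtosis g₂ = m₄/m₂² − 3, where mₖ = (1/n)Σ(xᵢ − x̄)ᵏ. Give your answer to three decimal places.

1.458

x̄ = 1.5000
Σ(xᵢ − x̄)² = 1028.0000 ⇒ m₂ = 128.50000
Σ(xᵢ − x̄)⁴ = 588837.5000 ⇒ m₄ = 73604.68750
m₂² = 16512.25000
g₂ = m₄/m₂² − 3 = 4.45758 − 3 ≈ 1.458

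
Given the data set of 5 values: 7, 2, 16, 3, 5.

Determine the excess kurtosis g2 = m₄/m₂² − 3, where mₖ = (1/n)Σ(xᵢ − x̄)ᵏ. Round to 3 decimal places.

-0.311

x̄ = 6.6000
Σ(xᵢ − x̄)² = 125.2000 ⇒ m₂ = 25.04000
Σ(xᵢ − x̄)⁴ = 8429.7760 ⇒ m₄ = 1685.95520
m₂² = 627.00160
g2 = m₄/m₂² − 3 = 2.68892 − 3 ≈ -0.311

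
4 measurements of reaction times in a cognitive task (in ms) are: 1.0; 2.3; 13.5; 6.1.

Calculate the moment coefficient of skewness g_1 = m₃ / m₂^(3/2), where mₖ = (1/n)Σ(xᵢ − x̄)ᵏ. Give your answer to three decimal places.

0.705

x̄ = (1.0 + 2.3 + 13.5 + 6.1) / 4 = 5.7250
deviations (xᵢ − x̄): -4.7250, -3.4250, 7.7750, 0.3750
Σ(xᵢ − x̄)² = 94.6475 ⇒ m₂ = 94.6475/4 = 23.66188
Σ(xᵢ − x̄)³ = 324.3904 ⇒ m₃ = 324.3904/4 = 81.09759
m₂^(3/2) = 23.66188^(1.5) = 115.09958
g_1 = m₃ / m₂^(3/2) = 81.09759 / 115.09958 ≈ 0.705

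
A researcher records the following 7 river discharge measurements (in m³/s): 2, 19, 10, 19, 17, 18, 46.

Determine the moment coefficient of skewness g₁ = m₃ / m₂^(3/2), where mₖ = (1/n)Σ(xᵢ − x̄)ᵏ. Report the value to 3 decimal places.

x̄ = (2 + 19 + 10 + 19 + 17 + 18 + 46) / 7 = 18.7143
deviations (xᵢ − x̄): -16.7143, 0.2857, -8.7143, 0.2857, -1.7143, -0.7143, 27.2857
Σ(xᵢ − x̄)² = 1103.4286 ⇒ m₂ = 1103.4286/7 = 157.63265
Σ(xᵢ − x̄)³ = 14977.9592 ⇒ m₃ = 14977.9592/7 = 2139.70845
m₂^(3/2) = 157.63265^(1.5) = 1979.10701
g₁ = m₃ / m₂^(3/2) = 2139.70845 / 1979.10701 ≈ 1.081

1.081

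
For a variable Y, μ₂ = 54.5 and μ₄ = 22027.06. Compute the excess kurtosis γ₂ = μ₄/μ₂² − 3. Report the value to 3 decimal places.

4.416

μ₂² = 54.5² = 2970.25000
μ₄/μ₂² = 22027.06 / 2970.25000 = 7.41589
γ₂ = 7.41589 − 3 ≈ 4.416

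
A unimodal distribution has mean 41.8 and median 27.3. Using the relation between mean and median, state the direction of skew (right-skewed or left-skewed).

mean − median = 41.8 − 27.3 = 14.5
mean > median ⇒ the longer tail is on the right ⇒ right-skewed (positively skewed).

right-skewed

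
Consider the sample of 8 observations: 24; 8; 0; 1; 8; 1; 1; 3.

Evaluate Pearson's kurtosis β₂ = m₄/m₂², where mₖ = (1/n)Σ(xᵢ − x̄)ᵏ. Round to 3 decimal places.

x̄ = 5.7500
Σ(xᵢ − x̄)² = 451.5000 ⇒ m₂ = 56.43750
Σ(xᵢ − x̄)⁴ = 113659.4063 ⇒ m₄ = 14207.42578
m₂² = 3185.19141
β₂ = m₄/m₂² = 14207.42578 / 3185.19141 ≈ 4.460

4.460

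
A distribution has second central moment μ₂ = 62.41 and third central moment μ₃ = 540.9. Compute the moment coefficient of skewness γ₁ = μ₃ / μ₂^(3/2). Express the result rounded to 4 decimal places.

σ = √μ₂ = √62.41 = 7.90000
σ³ = μ₂^(3/2) = 493.03900
γ₁ = μ₃/σ³ = 540.9 / 493.03900 ≈ 1.0971

1.0971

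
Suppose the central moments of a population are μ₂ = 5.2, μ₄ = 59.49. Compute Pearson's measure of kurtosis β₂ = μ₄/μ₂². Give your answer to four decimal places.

2.2001

μ₂² = 5.2² = 27.04000
μ₄/μ₂² = 59.49 / 27.04000 = 2.20007
β₂ ≈ 2.2001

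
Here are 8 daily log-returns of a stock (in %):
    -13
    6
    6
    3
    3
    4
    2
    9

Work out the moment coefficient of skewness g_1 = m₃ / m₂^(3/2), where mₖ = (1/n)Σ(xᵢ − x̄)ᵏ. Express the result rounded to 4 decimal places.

-1.7412

x̄ = (-13 + 6 + 6 + 3 + 3 + 4 + 2 + 9) / 8 = 2.5000
deviations (xᵢ − x̄): -15.5000, 3.5000, 3.5000, 0.5000, 0.5000, 1.5000, -0.5000, 6.5000
Σ(xᵢ − x̄)² = 310.0000 ⇒ m₂ = 310.0000/8 = 38.75000
Σ(xᵢ − x̄)³ = -3360.0000 ⇒ m₃ = -3360.0000/8 = -420.00000
m₂^(3/2) = 38.75000^(1.5) = 241.21680
g_1 = m₃ / m₂^(3/2) = -420.00000 / 241.21680 ≈ -1.7412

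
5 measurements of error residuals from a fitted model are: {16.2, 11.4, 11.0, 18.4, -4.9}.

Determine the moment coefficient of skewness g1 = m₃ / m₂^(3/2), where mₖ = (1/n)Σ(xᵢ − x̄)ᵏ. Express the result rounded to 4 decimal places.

x̄ = (16.2 + 11.4 + 11.0 + 18.4 - 4.9) / 5 = 10.4200
deviations (xᵢ − x̄): 5.7800, 0.9800, 0.5800, 7.9800, -15.3200
Σ(xᵢ − x̄)² = 333.0880 ⇒ m₂ = 333.0880/5 = 66.61760
Σ(xᵢ − x̄)³ = -2893.2343 ⇒ m₃ = -2893.2343/5 = -578.64686
m₂^(3/2) = 66.61760^(1.5) = 543.73022
g1 = m₃ / m₂^(3/2) = -578.64686 / 543.73022 ≈ -1.0642

-1.0642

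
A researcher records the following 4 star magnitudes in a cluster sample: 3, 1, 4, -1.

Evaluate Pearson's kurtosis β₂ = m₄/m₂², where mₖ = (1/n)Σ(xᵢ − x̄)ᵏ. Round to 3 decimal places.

1.573

x̄ = 1.7500
Σ(xᵢ − x̄)² = 14.7500 ⇒ m₂ = 3.68750
Σ(xᵢ − x̄)⁴ = 85.5781 ⇒ m₄ = 21.39453
m₂² = 13.59766
β₂ = m₄/m₂² = 21.39453 / 13.59766 ≈ 1.573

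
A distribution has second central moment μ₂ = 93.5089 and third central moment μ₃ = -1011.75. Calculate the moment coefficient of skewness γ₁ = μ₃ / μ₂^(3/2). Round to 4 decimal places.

σ = √μ₂ = √93.5089 = 9.67000
σ³ = μ₂^(3/2) = 904.23106
γ₁ = μ₃/σ³ = -1011.75 / 904.23106 ≈ -1.1189

-1.1189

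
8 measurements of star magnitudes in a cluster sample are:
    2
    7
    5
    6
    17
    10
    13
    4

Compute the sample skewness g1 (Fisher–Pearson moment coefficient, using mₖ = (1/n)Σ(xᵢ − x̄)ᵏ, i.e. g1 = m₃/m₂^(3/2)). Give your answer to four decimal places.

0.6614

x̄ = (2 + 7 + 5 + 6 + 17 + 10 + 13 + 4) / 8 = 8.0000
deviations (xᵢ − x̄): -6.0000, -1.0000, -3.0000, -2.0000, 9.0000, 2.0000, 5.0000, -4.0000
Σ(xᵢ − x̄)² = 176.0000 ⇒ m₂ = 176.0000/8 = 22.00000
Σ(xᵢ − x̄)³ = 546.0000 ⇒ m₃ = 546.0000/8 = 68.25000
m₂^(3/2) = 22.00000^(1.5) = 103.18915
g1 = m₃ / m₂^(3/2) = 68.25000 / 103.18915 ≈ 0.6614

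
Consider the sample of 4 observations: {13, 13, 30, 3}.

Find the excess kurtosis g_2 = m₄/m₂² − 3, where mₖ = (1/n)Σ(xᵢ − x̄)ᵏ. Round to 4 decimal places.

-0.9381

x̄ = 14.7500
Σ(xᵢ − x̄)² = 376.7500 ⇒ m₂ = 94.18750
Σ(xᵢ − x̄)⁴ = 73165.3281 ⇒ m₄ = 18291.33203
m₂² = 8871.28516
g_2 = m₄/m₂² − 3 = 2.06186 − 3 ≈ -0.9381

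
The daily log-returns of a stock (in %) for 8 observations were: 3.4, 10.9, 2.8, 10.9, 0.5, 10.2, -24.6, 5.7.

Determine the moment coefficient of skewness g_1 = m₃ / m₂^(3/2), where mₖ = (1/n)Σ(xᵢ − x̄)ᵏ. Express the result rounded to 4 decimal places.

-1.7547

x̄ = (3.4 + 10.9 + 2.8 + 10.9 + 0.5 + 10.2 - 24.6 + 5.7) / 8 = 2.4750
deviations (xᵢ − x̄): 0.9250, 8.4250, 0.3250, 8.4250, -1.9750, 7.7250, -27.0750, 3.2250
Σ(xᵢ − x̄)² = 949.9550 ⇒ m₂ = 949.9550/8 = 118.74438
Σ(xᵢ − x̄)³ = -18163.7993 ⇒ m₃ = -18163.7993/8 = -2270.47491
m₂^(3/2) = 118.74438^(1.5) = 1293.95618
g_1 = m₃ / m₂^(3/2) = -2270.47491 / 1293.95618 ≈ -1.7547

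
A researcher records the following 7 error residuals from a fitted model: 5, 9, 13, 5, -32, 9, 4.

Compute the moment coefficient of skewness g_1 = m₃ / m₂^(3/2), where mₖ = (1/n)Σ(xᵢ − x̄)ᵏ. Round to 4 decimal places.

x̄ = (5 + 9 + 13 + 5 - 32 + 9 + 4) / 7 = 1.8571
deviations (xᵢ − x̄): 3.1429, 7.1429, 11.1429, 3.1429, -33.8571, 7.1429, 2.1429
Σ(xᵢ − x̄)² = 1396.8571 ⇒ m₂ = 1396.8571/7 = 199.55102
Σ(xᵢ − x̄)³ = -36626.3265 ⇒ m₃ = -36626.3265/7 = -5232.33236
m₂^(3/2) = 199.55102^(1.5) = 2818.90818
g_1 = m₃ / m₂^(3/2) = -5232.33236 / 2818.90818 ≈ -1.8562

-1.8562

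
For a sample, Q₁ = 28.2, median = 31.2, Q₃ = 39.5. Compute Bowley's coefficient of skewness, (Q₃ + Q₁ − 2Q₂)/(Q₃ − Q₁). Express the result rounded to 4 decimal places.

numerator: Q₃ + Q₁ − 2Q₂ = 39.5 + 28.2 − 2×31.2 = 5.3000
denominator: Q₃ − Q₁ = 39.5 − 28.2 = 11.3000
Bowley skewness = 5.3000 / 11.3000 ≈ 0.4690

0.4690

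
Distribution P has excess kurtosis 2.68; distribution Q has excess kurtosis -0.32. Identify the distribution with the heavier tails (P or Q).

P

Higher excess kurtosis ⇒ heavier tails relative to the normal distribution.
2.68 vs -0.32: the larger is 2.68, so P has heavier tails. (P is leptokurtic — heavier-than-normal tails; the other is platykurtic.)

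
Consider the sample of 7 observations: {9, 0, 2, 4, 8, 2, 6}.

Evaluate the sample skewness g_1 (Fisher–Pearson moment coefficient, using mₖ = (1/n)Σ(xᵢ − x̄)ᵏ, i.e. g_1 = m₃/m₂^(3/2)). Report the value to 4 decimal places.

0.1395

x̄ = (9 + 0 + 2 + 4 + 8 + 2 + 6) / 7 = 4.4286
deviations (xᵢ − x̄): 4.5714, -4.4286, -2.4286, -0.4286, 3.5714, -2.4286, 1.5714
Σ(xᵢ − x̄)² = 67.7143 ⇒ m₂ = 67.7143/7 = 9.67347
Σ(xᵢ − x̄)³ = 29.3878 ⇒ m₃ = 29.3878/7 = 4.19825
m₂^(3/2) = 9.67347^(1.5) = 30.08662
g_1 = m₃ / m₂^(3/2) = 4.19825 / 30.08662 ≈ 0.1395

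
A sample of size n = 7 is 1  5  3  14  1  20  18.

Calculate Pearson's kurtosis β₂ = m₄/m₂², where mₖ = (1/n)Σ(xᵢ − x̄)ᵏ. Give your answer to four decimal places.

1.3585

x̄ = 8.8571
Σ(xᵢ − x̄)² = 406.8571 ⇒ m₂ = 58.12245
Σ(xᵢ − x̄)⁴ = 32124.2566 ⇒ m₄ = 4589.17951
m₂² = 3378.21908
β₂ = m₄/m₂² = 4589.17951 / 3378.21908 ≈ 1.3585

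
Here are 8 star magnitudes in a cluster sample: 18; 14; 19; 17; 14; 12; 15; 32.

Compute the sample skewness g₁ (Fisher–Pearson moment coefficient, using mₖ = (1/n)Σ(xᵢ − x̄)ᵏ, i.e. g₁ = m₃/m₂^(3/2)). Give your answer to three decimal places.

x̄ = (18 + 14 + 19 + 17 + 14 + 12 + 15 + 32) / 8 = 17.6250
deviations (xᵢ − x̄): 0.3750, -3.6250, 1.3750, -0.6250, -3.6250, -5.6250, -2.6250, 14.3750
Σ(xᵢ − x̄)² = 273.8750 ⇒ m₂ = 273.8750/8 = 34.23438
Σ(xᵢ − x̄)³ = 2681.5313 ⇒ m₃ = 2681.5313/8 = 335.19141
m₂^(3/2) = 34.23438^(1.5) = 200.30584
g₁ = m₃ / m₂^(3/2) = 335.19141 / 200.30584 ≈ 1.673

1.673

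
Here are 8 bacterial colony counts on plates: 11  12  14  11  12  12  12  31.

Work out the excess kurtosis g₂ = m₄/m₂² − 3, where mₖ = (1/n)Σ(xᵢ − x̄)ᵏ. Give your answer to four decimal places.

x̄ = 14.3750
Σ(xᵢ − x̄)² = 321.8750 ⇒ m₂ = 40.23438
Σ(xᵢ − x̄)⁴ = 76778.5566 ⇒ m₄ = 9597.31958
m₂² = 1618.80493
g₂ = m₄/m₂² − 3 = 5.92864 − 3 ≈ 2.9286

2.9286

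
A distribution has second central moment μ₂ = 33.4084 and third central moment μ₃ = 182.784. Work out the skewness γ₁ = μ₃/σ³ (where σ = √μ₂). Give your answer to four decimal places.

0.9466

σ = √μ₂ = √33.4084 = 5.78000
σ³ = μ₂^(3/2) = 193.10055
γ₁ = μ₃/σ³ = 182.784 / 193.10055 ≈ 0.9466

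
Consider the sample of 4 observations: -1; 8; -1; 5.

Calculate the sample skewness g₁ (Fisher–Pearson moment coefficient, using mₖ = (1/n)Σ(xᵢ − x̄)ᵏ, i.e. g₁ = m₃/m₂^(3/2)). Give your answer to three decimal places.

0.214

x̄ = (-1 + 8 - 1 + 5) / 4 = 2.7500
deviations (xᵢ − x̄): -3.7500, 5.2500, -3.7500, 2.2500
Σ(xᵢ − x̄)² = 60.7500 ⇒ m₂ = 60.7500/4 = 15.18750
Σ(xᵢ − x̄)³ = 50.6250 ⇒ m₃ = 50.6250/4 = 12.65625
m₂^(3/2) = 15.18750^(1.5) = 59.18742
g₁ = m₃ / m₂^(3/2) = 12.65625 / 59.18742 ≈ 0.214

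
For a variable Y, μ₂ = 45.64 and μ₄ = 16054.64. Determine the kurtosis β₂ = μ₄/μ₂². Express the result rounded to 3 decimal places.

7.707

μ₂² = 45.64² = 2083.00960
μ₄/μ₂² = 16054.64 / 2083.00960 = 7.70742
β₂ ≈ 7.707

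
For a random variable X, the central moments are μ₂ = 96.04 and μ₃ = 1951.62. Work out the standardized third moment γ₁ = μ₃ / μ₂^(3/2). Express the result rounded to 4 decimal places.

σ = √μ₂ = √96.04 = 9.80000
σ³ = μ₂^(3/2) = 941.19200
γ₁ = μ₃/σ³ = 1951.62 / 941.19200 ≈ 2.0736

2.0736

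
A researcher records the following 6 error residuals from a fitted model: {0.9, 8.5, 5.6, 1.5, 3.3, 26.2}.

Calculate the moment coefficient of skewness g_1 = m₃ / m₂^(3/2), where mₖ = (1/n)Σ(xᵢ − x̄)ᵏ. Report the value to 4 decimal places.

1.4638

x̄ = (0.9 + 8.5 + 5.6 + 1.5 + 3.3 + 26.2) / 6 = 7.6667
deviations (xᵢ − x̄): -6.7667, 0.8333, -2.0667, -6.1667, -4.3667, 18.5333
Σ(xᵢ − x̄)² = 451.3333 ⇒ m₂ = 451.3333/6 = 75.22222
Σ(xᵢ − x̄)³ = 5730.0656 ⇒ m₃ = 5730.0656/6 = 955.01093
m₂^(3/2) = 75.22222^(1.5) = 652.40794
g_1 = m₃ / m₂^(3/2) = 955.01093 / 652.40794 ≈ 1.4638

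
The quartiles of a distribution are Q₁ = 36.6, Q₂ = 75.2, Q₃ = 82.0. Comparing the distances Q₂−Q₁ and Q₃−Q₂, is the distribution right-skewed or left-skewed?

Q₂ − Q₁ = 38.6;  Q₃ − Q₂ = 6.8
Q₂ − Q₁ > Q₃ − Q₂ ⇒ the lower half is more spread out ⇒ left-skewed.

left-skewed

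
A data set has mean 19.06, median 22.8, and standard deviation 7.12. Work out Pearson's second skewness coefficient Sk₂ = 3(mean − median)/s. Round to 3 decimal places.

-1.576

Sk₂ = 3(19.06 − 22.8) / 7.12 = 3 × -3.7400 / 7.12
    = -11.2200 / 7.12 ≈ -1.576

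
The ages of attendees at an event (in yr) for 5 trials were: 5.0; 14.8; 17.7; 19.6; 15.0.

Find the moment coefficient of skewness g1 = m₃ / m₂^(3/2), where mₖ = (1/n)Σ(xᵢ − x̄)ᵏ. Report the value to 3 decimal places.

-1.036

x̄ = (5.0 + 14.8 + 17.7 + 19.6 + 15.0) / 5 = 14.4200
deviations (xᵢ − x̄): -9.4200, 0.3800, 3.2800, 5.1800, 0.5800
Σ(xᵢ − x̄)² = 126.8080 ⇒ m₂ = 126.8080/5 = 25.36160
Σ(xᵢ − x̄)³ = -661.3675 ⇒ m₃ = -661.3675/5 = -132.27350
m₂^(3/2) = 25.36160^(1.5) = 127.72178
g1 = m₃ / m₂^(3/2) = -132.27350 / 127.72178 ≈ -1.036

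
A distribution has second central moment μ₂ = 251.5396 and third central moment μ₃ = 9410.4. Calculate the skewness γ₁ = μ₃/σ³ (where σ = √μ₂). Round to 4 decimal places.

σ = √μ₂ = √251.5396 = 15.86000
σ³ = μ₂^(3/2) = 3989.41806
γ₁ = μ₃/σ³ = 9410.4 / 3989.41806 ≈ 2.3588

2.3588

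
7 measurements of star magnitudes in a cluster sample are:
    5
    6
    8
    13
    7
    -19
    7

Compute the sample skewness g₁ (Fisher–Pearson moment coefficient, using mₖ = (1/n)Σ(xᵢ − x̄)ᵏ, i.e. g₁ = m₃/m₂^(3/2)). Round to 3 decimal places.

x̄ = (5 + 6 + 8 + 13 + 7 - 19 + 7) / 7 = 3.8571
deviations (xᵢ − x̄): 1.1429, 2.1429, 4.1429, 9.1429, 3.1429, -22.8571, 3.1429
Σ(xᵢ − x̄)² = 648.8571 ⇒ m₂ = 648.8571/7 = 92.69388
Σ(xᵢ − x̄)³ = -11032.8980 ⇒ m₃ = -11032.8980/7 = -1576.12828
m₂^(3/2) = 92.69388^(1.5) = 892.43496
g₁ = m₃ / m₂^(3/2) = -1576.12828 / 892.43496 ≈ -1.766

-1.766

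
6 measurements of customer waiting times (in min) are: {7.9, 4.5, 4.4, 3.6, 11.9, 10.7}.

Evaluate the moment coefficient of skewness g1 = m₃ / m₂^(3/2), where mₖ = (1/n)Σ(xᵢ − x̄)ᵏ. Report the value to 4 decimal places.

x̄ = (7.9 + 4.5 + 4.4 + 3.6 + 11.9 + 10.7) / 6 = 7.1667
deviations (xᵢ − x̄): 0.7333, -2.6667, -2.7667, -3.5667, 4.7333, 3.5333
Σ(xᵢ − x̄)² = 62.9133 ⇒ m₂ = 62.9133/6 = 10.48556
Σ(xᵢ − x̄)³ = 65.0416 ⇒ m₃ = 65.0416/6 = 10.84026
m₂^(3/2) = 10.48556^(1.5) = 33.95370
g1 = m₃ / m₂^(3/2) = 10.84026 / 33.95370 ≈ 0.3193

0.3193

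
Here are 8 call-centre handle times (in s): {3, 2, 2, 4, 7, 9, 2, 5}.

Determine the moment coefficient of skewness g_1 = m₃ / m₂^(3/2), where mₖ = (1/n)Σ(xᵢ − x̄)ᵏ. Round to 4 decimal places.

x̄ = (3 + 2 + 2 + 4 + 7 + 9 + 2 + 5) / 8 = 4.2500
deviations (xᵢ − x̄): -1.2500, -2.2500, -2.2500, -0.2500, 2.7500, 4.7500, -2.2500, 0.7500
Σ(xᵢ − x̄)² = 47.5000 ⇒ m₂ = 47.5000/8 = 5.93750
Σ(xᵢ − x̄)³ = 92.2500 ⇒ m₃ = 92.2500/8 = 11.53125
m₂^(3/2) = 5.93750^(1.5) = 14.46790
g_1 = m₃ / m₂^(3/2) = 11.53125 / 14.46790 ≈ 0.7970

0.7970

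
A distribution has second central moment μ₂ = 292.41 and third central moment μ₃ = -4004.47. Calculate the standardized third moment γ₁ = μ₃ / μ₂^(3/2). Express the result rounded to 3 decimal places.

σ = √μ₂ = √292.41 = 17.10000
σ³ = μ₂^(3/2) = 5000.21100
γ₁ = μ₃/σ³ = -4004.47 / 5000.21100 ≈ -0.801

-0.801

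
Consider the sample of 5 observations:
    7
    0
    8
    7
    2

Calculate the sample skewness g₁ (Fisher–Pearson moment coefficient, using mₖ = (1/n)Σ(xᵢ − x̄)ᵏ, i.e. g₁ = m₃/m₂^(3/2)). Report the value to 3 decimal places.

-0.485

x̄ = (7 + 0 + 8 + 7 + 2) / 5 = 4.8000
deviations (xᵢ − x̄): 2.2000, -4.8000, 3.2000, 2.2000, -2.8000
Σ(xᵢ − x̄)² = 50.8000 ⇒ m₂ = 50.8000/5 = 10.16000
Σ(xᵢ − x̄)³ = -78.4800 ⇒ m₃ = -78.4800/5 = -15.69600
m₂^(3/2) = 10.16000^(1.5) = 32.38475
g₁ = m₃ / m₂^(3/2) = -15.69600 / 32.38475 ≈ -0.485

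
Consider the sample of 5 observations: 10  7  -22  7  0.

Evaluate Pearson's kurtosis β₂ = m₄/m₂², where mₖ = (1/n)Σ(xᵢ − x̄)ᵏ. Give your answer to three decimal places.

x̄ = 0.4000
Σ(xᵢ − x̄)² = 681.2000 ⇒ m₂ = 136.24000
Σ(xᵢ − x̄)⁴ = 264051.5360 ⇒ m₄ = 52810.30720
m₂² = 18561.33760
β₂ = m₄/m₂² = 52810.30720 / 18561.33760 ≈ 2.845

2.845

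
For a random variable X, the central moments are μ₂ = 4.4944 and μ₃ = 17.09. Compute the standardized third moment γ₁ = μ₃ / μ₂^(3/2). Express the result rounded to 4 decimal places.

1.7936

σ = √μ₂ = √4.4944 = 2.12000
σ³ = μ₂^(3/2) = 9.52813
γ₁ = μ₃/σ³ = 17.09 / 9.52813 ≈ 1.7936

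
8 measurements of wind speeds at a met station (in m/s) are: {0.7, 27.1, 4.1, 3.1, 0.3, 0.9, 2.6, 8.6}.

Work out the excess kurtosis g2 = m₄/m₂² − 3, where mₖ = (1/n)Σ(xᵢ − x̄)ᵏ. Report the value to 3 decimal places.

2.157

x̄ = 5.9250
Σ(xᵢ − x̄)² = 562.0950 ⇒ m₂ = 70.26188
Σ(xᵢ − x̄)⁴ = 203677.4455 ⇒ m₄ = 25459.68068
m₂² = 4936.73108
g2 = m₄/m₂² − 3 = 5.15719 − 3 ≈ 2.157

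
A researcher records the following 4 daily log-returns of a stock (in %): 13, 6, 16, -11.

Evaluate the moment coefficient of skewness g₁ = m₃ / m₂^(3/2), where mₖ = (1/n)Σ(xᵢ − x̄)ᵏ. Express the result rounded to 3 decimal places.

-0.779

x̄ = (13 + 6 + 16 - 11) / 4 = 6.0000
deviations (xᵢ − x̄): 7.0000, 0.0000, 10.0000, -17.0000
Σ(xᵢ − x̄)² = 438.0000 ⇒ m₂ = 438.0000/4 = 109.50000
Σ(xᵢ − x̄)³ = -3570.0000 ⇒ m₃ = -3570.0000/4 = -892.50000
m₂^(3/2) = 109.50000^(1.5) = 1145.83261
g₁ = m₃ / m₂^(3/2) = -892.50000 / 1145.83261 ≈ -0.779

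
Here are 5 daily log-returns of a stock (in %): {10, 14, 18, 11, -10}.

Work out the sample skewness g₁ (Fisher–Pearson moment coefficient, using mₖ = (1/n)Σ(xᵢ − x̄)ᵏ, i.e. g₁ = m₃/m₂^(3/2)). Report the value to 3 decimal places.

-1.187

x̄ = (10 + 14 + 18 + 11 - 10) / 5 = 8.6000
deviations (xᵢ − x̄): 1.4000, 5.4000, 9.4000, 2.4000, -18.6000
Σ(xᵢ − x̄)² = 471.2000 ⇒ m₂ = 471.2000/5 = 94.24000
Σ(xᵢ − x̄)³ = -5430.2400 ⇒ m₃ = -5430.2400/5 = -1086.04800
m₂^(3/2) = 94.24000^(1.5) = 914.85637
g₁ = m₃ / m₂^(3/2) = -1086.04800 / 914.85637 ≈ -1.187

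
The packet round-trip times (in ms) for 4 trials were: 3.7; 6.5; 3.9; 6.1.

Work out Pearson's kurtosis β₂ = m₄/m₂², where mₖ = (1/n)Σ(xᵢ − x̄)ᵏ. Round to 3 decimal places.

x̄ = 5.0500
Σ(xᵢ − x̄)² = 6.3500 ⇒ m₂ = 1.58750
Σ(xᵢ − x̄)⁴ = 10.7065 ⇒ m₄ = 2.67663
m₂² = 2.52016
β₂ = m₄/m₂² = 2.67663 / 2.52016 ≈ 1.062

1.062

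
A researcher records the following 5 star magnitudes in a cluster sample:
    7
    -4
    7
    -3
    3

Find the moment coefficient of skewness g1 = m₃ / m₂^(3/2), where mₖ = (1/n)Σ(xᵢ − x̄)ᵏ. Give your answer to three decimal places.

-0.170

x̄ = (7 - 4 + 7 - 3 + 3) / 5 = 2.0000
deviations (xᵢ − x̄): 5.0000, -6.0000, 5.0000, -5.0000, 1.0000
Σ(xᵢ − x̄)² = 112.0000 ⇒ m₂ = 112.0000/5 = 22.40000
Σ(xᵢ − x̄)³ = -90.0000 ⇒ m₃ = -90.0000/5 = -18.00000
m₂^(3/2) = 22.40000^(1.5) = 106.01615
g1 = m₃ / m₂^(3/2) = -18.00000 / 106.01615 ≈ -0.170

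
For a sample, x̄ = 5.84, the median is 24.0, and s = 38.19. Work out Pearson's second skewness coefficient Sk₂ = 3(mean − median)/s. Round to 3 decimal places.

Sk₂ = 3(5.84 − 24.0) / 38.19 = 3 × -18.1600 / 38.19
    = -54.4800 / 38.19 ≈ -1.427

-1.427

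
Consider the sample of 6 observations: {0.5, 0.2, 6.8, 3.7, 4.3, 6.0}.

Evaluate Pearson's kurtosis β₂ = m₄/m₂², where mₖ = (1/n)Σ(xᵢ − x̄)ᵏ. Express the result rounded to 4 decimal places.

1.5343

x̄ = 3.5833
Σ(xᵢ − x̄)² = 37.6683 ⇒ m₂ = 6.27806
Σ(xᵢ − x̄)⁴ = 362.8466 ⇒ m₄ = 60.47444
m₂² = 39.41398
β₂ = m₄/m₂² = 60.47444 / 39.41398 ≈ 1.5343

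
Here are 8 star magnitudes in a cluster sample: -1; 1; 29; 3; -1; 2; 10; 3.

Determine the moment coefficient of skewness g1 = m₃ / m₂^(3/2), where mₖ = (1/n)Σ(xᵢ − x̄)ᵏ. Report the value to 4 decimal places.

1.8006

x̄ = (-1 + 1 + 29 + 3 - 1 + 2 + 10 + 3) / 8 = 5.7500
deviations (xᵢ − x̄): -6.7500, -4.7500, 23.2500, -2.7500, -6.7500, -3.7500, 4.2500, -2.7500
Σ(xᵢ − x̄)² = 701.5000 ⇒ m₂ = 701.5000/8 = 87.68750
Σ(xᵢ − x̄)³ = 11828.2500 ⇒ m₃ = 11828.2500/8 = 1478.53125
m₂^(3/2) = 87.68750^(1.5) = 821.11982
g1 = m₃ / m₂^(3/2) = 1478.53125 / 821.11982 ≈ 1.8006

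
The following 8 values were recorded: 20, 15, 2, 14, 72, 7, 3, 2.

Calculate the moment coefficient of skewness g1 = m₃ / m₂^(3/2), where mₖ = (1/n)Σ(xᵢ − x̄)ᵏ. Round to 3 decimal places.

x̄ = (20 + 15 + 2 + 14 + 72 + 7 + 3 + 2) / 8 = 16.8750
deviations (xᵢ − x̄): 3.1250, -1.8750, -14.8750, -2.8750, 55.1250, -9.8750, -13.8750, -14.8750
Σ(xᵢ − x̄)² = 3792.8750 ⇒ m₂ = 3792.8750/8 = 474.10938
Σ(xᵢ − x̄)³ = 157295.3438 ⇒ m₃ = 157295.3438/8 = 19661.91797
m₂^(3/2) = 474.10938^(1.5) = 10323.28256
g1 = m₃ / m₂^(3/2) = 19661.91797 / 10323.28256 ≈ 1.905

1.905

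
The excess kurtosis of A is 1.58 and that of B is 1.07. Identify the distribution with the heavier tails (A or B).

Higher excess kurtosis ⇒ heavier tails relative to the normal distribution.
1.58 vs 1.07: the larger is 1.58, so A has heavier tails.

A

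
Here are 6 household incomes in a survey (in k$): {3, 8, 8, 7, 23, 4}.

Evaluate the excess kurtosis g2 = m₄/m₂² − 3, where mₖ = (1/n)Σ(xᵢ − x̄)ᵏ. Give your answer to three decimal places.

0.647

x̄ = 8.8333
Σ(xᵢ − x̄)² = 262.8333 ⇒ m₂ = 43.80556
Σ(xᵢ − x̄)⁴ = 41994.1528 ⇒ m₄ = 6999.02546
m₂² = 1918.92670
g2 = m₄/m₂² − 3 = 3.64736 − 3 ≈ 0.647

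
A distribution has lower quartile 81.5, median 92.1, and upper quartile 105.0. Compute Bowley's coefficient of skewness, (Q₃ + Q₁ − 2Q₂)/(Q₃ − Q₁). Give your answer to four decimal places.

0.0979

numerator: Q₃ + Q₁ − 2Q₂ = 105.0 + 81.5 − 2×92.1 = 2.3000
denominator: Q₃ − Q₁ = 105.0 − 81.5 = 23.5000
Bowley skewness = 2.3000 / 23.5000 ≈ 0.0979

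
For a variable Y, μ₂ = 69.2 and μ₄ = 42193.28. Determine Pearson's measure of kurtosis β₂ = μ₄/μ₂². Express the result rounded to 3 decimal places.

μ₂² = 69.2² = 4788.64000
μ₄/μ₂² = 42193.28 / 4788.64000 = 8.81112
β₂ ≈ 8.811

8.811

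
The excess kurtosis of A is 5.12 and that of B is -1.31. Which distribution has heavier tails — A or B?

Higher excess kurtosis ⇒ heavier tails relative to the normal distribution.
5.12 vs -1.31: the larger is 5.12, so A has heavier tails. (A is leptokurtic — heavier-than-normal tails; the other is platykurtic.)

A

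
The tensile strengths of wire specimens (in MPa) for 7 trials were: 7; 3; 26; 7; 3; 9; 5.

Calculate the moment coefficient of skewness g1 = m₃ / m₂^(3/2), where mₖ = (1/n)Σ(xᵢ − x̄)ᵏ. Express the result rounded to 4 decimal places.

x̄ = (7 + 3 + 26 + 7 + 3 + 9 + 5) / 7 = 8.5714
deviations (xᵢ − x̄): -1.5714, -5.5714, 17.4286, -1.5714, -5.5714, 0.4286, -3.5714
Σ(xᵢ − x̄)² = 383.7143 ⇒ m₂ = 383.7143/7 = 54.81633
Σ(xᵢ − x̄)³ = 4894.8980 ⇒ m₃ = 4894.8980/7 = 699.27114
m₂^(3/2) = 54.81633^(1.5) = 405.84939
g1 = m₃ / m₂^(3/2) = 699.27114 / 405.84939 ≈ 1.7230

1.7230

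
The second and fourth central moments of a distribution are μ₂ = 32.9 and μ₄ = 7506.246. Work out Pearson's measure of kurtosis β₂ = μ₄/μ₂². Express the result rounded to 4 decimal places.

μ₂² = 32.9² = 1082.41000
μ₄/μ₂² = 7506.246 / 1082.41000 = 6.93475
β₂ ≈ 6.9348

6.9348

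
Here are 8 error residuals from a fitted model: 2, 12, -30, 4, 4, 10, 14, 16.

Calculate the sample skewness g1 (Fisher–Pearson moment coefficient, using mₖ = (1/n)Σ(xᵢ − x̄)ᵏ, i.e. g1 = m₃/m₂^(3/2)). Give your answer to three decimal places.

-1.739

x̄ = (2 + 12 - 30 + 4 + 4 + 10 + 14 + 16) / 8 = 4.0000
deviations (xᵢ − x̄): -2.0000, 8.0000, -34.0000, 0.0000, 0.0000, 6.0000, 10.0000, 12.0000
Σ(xᵢ − x̄)² = 1504.0000 ⇒ m₂ = 1504.0000/8 = 188.00000
Σ(xᵢ − x̄)³ = -35856.0000 ⇒ m₃ = -35856.0000/8 = -4482.00000
m₂^(3/2) = 188.00000^(1.5) = 2577.72613
g1 = m₃ / m₂^(3/2) = -4482.00000 / 2577.72613 ≈ -1.739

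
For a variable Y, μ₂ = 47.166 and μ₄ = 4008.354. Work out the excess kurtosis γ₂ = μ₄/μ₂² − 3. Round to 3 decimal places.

μ₂² = 47.166² = 2224.63156
μ₄/μ₂² = 4008.354 / 2224.63156 = 1.80181
γ₂ = 1.80181 − 3 ≈ -1.198

-1.198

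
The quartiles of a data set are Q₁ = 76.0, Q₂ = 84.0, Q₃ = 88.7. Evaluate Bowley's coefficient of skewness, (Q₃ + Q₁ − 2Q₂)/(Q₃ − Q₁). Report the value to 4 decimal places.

-0.2598

numerator: Q₃ + Q₁ − 2Q₂ = 88.7 + 76.0 − 2×84.0 = -3.3000
denominator: Q₃ − Q₁ = 88.7 − 76.0 = 12.7000
Bowley skewness = -3.3000 / 12.7000 ≈ -0.2598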